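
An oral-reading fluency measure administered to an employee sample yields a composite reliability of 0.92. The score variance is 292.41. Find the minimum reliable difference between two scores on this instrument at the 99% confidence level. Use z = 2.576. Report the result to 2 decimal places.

SD = √292.41 = 17.100
The standard error of measurement is 17.100×√(1 − 0.920) ≈ 17.100×0.283 ≈ 4.837.
Standard error of the difference = 4.837·√2 ≈ 6.840
Minimum reliable difference = 2.576 × SE_diff ≈ 2.576 × 6.840 ≈ 17.620

17.62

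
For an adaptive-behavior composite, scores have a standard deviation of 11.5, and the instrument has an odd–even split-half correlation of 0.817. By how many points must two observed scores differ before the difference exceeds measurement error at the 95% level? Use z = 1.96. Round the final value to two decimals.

Full-length reliability (Spearman-Brown) = 2(0.817)/(1+0.817) ≈ 0.8993
SEM = 11.5000 · √(1 − 0.8993) = 11.5000 · √0.1007 ≈ 11.5000 · 0.3174 ≈ 3.6496
SE_diff = SEM · √2 ≈ 3.6496 · 1.4142 ≈ 5.1613
Smallest detectable difference = 1.96·5.1613 ≈ 10.1162

10.12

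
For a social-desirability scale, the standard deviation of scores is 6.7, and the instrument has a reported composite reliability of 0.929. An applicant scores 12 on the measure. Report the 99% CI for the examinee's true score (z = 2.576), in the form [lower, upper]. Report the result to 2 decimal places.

[7.40, 16.60]

SEM = 6.7000·√(1 − 0.9290) ≈ 1.7853
2.576 · SEM ≈ 4.5989
Interval: (7.4011, 16.5989)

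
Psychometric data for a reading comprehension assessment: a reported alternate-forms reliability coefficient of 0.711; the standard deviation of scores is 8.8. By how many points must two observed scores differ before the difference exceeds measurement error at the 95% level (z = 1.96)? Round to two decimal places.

The standard error of measurement is 8.8000·√(1 − 0.7110) ≈ 8.8000·0.5376 ≈ 4.7308.
SE_diff = SEM · √2 ≈ 4.7308 · 1.4142 ≈ 6.6903
Minimum reliable difference = 1.96 · SE_diff ≈ 1.96 · 6.6903 ≈ 13.1130

13.11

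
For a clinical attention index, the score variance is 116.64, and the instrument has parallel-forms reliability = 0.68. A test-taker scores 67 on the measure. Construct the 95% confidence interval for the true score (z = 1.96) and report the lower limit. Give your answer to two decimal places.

σ = 116.64^(1/2) = 10.8000
SEM = 10.8000·√(1 − 0.6800) ≈ 6.1094
Margin = 1.96 · 6.1094 ≈ 11.9744
Lower bound: 67 − 11.9744 = 55.0256

55.03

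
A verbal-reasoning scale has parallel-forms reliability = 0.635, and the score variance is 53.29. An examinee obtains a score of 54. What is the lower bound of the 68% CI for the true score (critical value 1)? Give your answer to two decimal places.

49.59

SD = √53.29 ≈ 7.300
The standard error of measurement is 7.300*√(1 − 0.635) ≈ 7.300*0.604 ≈ 4.410.
Half-width = 1*4.410 ≈ 4.410
Lower bound: 54 − 4.410 = 49.590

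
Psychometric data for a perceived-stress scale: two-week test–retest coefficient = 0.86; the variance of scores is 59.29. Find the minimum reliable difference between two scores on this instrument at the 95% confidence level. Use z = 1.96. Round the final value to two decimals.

7.99

SD = √59.29 = 7.70000
The standard error of measurement is 7.70000*√(1 − 0.86000) ≈ 7.70000*0.37417 ≈ 2.88108.
Standard error of the difference = 2.88108·√2 ≈ 4.07446
Smallest detectable difference = 1.96*4.07446 ≈ 7.98594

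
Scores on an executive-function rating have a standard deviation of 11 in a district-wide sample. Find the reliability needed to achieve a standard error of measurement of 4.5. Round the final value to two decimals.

r = 1 − (SEM / SD)² = 1 − (4.50000 / 11)² ≈ 1 − 0.16736 ≈ 0.83264

0.83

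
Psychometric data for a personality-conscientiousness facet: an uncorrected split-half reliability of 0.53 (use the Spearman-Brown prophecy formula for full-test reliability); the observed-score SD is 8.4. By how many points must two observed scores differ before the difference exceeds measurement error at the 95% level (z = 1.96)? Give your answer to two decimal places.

Full-length reliability (Spearman-Brown) = 2(0.53)/(1+0.53) ≈ 0.69281
The standard error of measurement is 8.40000·√(1 − 0.69281) ≈ 8.40000·0.55425 ≈ 4.65567.
Standard error of the difference = 4.65567·√2 ≈ 6.58412
Minimum reliable difference = 1.96 · SE_diff ≈ 1.96 · 6.58412 ≈ 12.90487

12.90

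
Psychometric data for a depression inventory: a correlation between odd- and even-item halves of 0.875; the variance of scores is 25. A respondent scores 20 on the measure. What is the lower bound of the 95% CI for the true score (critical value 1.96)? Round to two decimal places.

SD = √25 = 5.0000
r_full = 2·0.875 / (1 + 0.875) ≈ 0.9333
SEM = 5.0000 × √(1 − 0.9333) = 5.0000 × √0.0667 ≈ 5.0000 × 0.2582 ≈ 1.2910
Half-width = 1.96×1.2910 ≈ 2.5303
Lower bound: 20 − 2.5303 = 17.4697

17.47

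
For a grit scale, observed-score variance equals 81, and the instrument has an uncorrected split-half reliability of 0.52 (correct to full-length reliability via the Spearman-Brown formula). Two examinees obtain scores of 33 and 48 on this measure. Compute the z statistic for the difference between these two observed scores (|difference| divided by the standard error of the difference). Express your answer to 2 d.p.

2.10

σ = 81^(1/2) = 9.0000
r_full = 2·0.52 / (1 + 0.52) ≃ 0.6842
SEM = 9.0000·√(1 − 0.6842) ≃ 5.0576
Standard error of the difference = 5.0576·√2 ≃ 7.1525
z = |33 − 48| / 7.1525 = 15 / 7.1525 ≃ 2.0972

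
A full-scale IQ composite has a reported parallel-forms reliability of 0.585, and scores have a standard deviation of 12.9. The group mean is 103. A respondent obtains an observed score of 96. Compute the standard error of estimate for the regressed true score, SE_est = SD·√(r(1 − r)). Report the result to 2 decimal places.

6.36

SE_est = SD * √(r(1 − r)) = 12.9000 * √0.2428 ≃ 12.9000 * 0.4927 ≃ 6.3561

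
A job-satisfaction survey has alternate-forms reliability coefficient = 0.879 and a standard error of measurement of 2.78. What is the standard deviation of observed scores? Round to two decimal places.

7.99

SD = 2.78 / √(1 − 0.879) ≃ 7.99194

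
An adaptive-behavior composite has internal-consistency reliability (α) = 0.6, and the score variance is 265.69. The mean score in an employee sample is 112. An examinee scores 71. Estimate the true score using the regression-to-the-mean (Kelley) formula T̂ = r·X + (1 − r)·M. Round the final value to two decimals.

87.40

Estimated true score = 0.600×71 + (1 − 0.600)×112 ≈ 87.400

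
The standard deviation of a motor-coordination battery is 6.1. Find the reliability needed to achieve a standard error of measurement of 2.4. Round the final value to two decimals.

0.85

Required reliability = 1 − (SEM/SD)² = 1 − 0.15480 ≃ 0.84520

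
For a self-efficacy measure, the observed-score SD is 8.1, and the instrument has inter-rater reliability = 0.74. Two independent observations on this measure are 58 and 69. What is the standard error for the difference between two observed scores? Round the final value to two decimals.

5.84

SEM = 8.10000 · √(1 − 0.74000) = 8.10000 · √0.26000 ≃ 8.10000 · 0.50990 ≃ 4.13021
SE_diff = SEM · √2 ≃ 4.13021 · 1.41421 ≃ 5.84099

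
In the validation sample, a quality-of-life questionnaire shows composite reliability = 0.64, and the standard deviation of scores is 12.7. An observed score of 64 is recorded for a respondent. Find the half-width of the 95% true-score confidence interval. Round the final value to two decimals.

14.94

SEM = 12.700 · √(1 − 0.640) = 12.700 · √0.360 ≈ 12.700 · 0.600 ≈ 7.620
Margin = 1.96 · 7.620 ≈ 14.935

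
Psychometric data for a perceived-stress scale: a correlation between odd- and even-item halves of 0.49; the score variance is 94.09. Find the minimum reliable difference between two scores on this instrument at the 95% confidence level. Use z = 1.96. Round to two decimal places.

15.73

SD = √94.09 ≈ 9.7000
Spearman-Brown: r = 2(0.49) / (1 + 0.49) = 0.9800 / 1.4900 ≈ 0.6577
The standard error of measurement is 9.7000×√(1 − 0.6577) ≈ 9.7000×0.5850 ≈ 5.6750.
Standard error of the difference = 5.6750·√2 ≈ 8.0256
Minimum reliable difference = 1.96 × SE_diff ≈ 1.96 × 8.0256 ≈ 15.7302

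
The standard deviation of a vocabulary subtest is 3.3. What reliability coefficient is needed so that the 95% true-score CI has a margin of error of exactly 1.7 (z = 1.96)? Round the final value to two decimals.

0.93

SEM needed = half-width / z = 1.7/1.96 ≈ 0.867
Required reliability = 1 − (SEM/SD)² = 1 − 0.069 ≈ 0.931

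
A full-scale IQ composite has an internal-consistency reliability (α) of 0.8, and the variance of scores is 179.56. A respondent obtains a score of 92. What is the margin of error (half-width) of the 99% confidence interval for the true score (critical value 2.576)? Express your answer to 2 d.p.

15.44

SD = √179.56 = 13.400
SEM = 13.400·√(1 − 0.800) ≃ 5.993
Margin = 2.576 · 5.993 ≃ 15.437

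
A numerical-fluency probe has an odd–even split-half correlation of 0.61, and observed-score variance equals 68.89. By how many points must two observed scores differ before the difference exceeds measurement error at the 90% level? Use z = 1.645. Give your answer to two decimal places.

9.50

σ = 68.89^(1/2) = 8.300
r_full = 2·0.61 / (1 + 0.61) ≈ 0.758
SEM = 8.300 * √(1 − 0.758) = 8.300 * √0.242 ≈ 8.300 * 0.492 ≈ 4.085
Standard error of the difference = 4.085·√2 ≈ 5.777
Smallest detectable difference = 1.645*5.777 ≈ 9.503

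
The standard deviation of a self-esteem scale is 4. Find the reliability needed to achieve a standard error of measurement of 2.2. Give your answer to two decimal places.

0.70

r = 1 − (2.20000/4)² ≃ 1 − 0.30250 ≃ 0.69750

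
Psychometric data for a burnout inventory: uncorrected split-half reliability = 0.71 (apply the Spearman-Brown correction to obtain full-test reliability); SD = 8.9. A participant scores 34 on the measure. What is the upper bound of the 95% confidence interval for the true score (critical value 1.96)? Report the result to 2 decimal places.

r_full = 2·0.71 / (1 + 0.71) ≈ 0.830
SEM = 8.900×√(1 − 0.830) ≈ 3.665
1.96 × SEM ≈ 7.184
Upper limit = 34 + 7.184 ≈ 41.184

41.18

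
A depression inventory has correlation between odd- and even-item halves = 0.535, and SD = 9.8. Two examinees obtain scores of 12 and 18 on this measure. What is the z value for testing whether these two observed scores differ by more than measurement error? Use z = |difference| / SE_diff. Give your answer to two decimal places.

0.79

Spearman-Brown: r = 2(0.535) / (1 + 0.535) = 1.070 / 1.535 ≃ 0.697
SEM = 9.800 * √(1 − 0.697) = 9.800 * √0.303 ≃ 9.800 * 0.550 ≃ 5.394
SE_diff = SEM * √2 ≃ 5.394 * 1.414 ≃ 7.628
z = |12 − 18| / 7.628 = 6 / 7.628 ≃ 0.787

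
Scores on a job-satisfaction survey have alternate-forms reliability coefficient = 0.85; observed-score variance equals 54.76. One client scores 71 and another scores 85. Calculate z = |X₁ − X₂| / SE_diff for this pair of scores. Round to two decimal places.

σ = 54.76^(1/2) = 7.400
SEM = 7.400 · √(1 − 0.850) = 7.400 · √0.150 ≈ 7.400 · 0.387 ≈ 2.866
SE_diff = √2 · SEM ≈ 4.053
z = 14 / 4.053 ≈ 3.454

3.45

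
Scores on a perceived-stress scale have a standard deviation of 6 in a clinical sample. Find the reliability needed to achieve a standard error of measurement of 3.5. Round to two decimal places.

0.66

r = 1 − (SEM / SD)² = 1 − (3.5000 / 6)² ≃ 1 − 0.3403 ≃ 0.6597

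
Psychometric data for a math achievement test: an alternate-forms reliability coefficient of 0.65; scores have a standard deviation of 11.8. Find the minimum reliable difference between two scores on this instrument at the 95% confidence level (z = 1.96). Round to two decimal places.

19.35

SEM = 11.8000*√(1 − 0.6500) ≈ 6.9810
Standard error of the difference = 6.9810·√2 ≈ 9.8726
Smallest detectable difference = 1.96*9.8726 ≈ 19.3503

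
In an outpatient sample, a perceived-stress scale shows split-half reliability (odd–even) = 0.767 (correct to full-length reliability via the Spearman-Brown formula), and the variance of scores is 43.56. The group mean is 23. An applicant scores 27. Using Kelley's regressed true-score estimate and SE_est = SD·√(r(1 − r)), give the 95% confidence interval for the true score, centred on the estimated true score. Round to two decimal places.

[22.10, 30.85]

σ = 43.56^(1/2) = 6.600
r_full = 2·0.767 / (1 + 0.767) ≃ 0.868
T̂ = 0.868(27) + 0.132(23) ≃ 26.473
SE_est = SD × √(r(1 − r)) = 6.600 × √0.114 ≃ 6.600 × 0.338 ≃ 2.233
95% CI: 26.473 ± 4.377 ≃ (22.096, 30.849)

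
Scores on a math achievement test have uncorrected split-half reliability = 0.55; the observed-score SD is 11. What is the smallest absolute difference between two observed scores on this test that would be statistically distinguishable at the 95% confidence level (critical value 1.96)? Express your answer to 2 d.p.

Full-length reliability (Spearman-Brown) = 2(0.55)/(1+0.55) ≈ 0.710
The standard error of measurement is 11.000×√(1 − 0.710) ≈ 11.000×0.539 ≈ 5.927.
SE_diff = SEM × √2 ≈ 5.927 × 1.414 ≈ 8.382
Smallest detectable difference = 1.96×8.382 ≈ 16.429

16.43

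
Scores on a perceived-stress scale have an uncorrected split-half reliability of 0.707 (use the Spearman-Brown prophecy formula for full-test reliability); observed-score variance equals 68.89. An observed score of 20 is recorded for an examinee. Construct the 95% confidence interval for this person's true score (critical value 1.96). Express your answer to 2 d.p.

SD = √68.89 = 8.300
Spearman-Brown: r = 2(0.707) / (1 + 0.707) = 1.414 / 1.707 ≈ 0.828
SEM = 8.300 * √(1 − 0.828) = 8.300 * √0.172 ≈ 8.300 * 0.414 ≈ 3.439
1.96 * SEM ≈ 6.740
95% CI: 20 ± 6.740 = [13.260, 26.740]

[13.26, 26.74]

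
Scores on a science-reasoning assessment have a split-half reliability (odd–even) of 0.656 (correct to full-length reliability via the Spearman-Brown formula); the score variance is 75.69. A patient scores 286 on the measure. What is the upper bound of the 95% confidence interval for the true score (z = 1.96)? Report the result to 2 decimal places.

SD = √75.69 ≈ 8.700
Spearman-Brown: r = 2(0.656) / (1 + 0.656) = 1.312 / 1.656 ≈ 0.792
SEM = 8.700*√(1 − 0.792) ≈ 3.965
Half-width = 1.96*3.965 ≈ 7.772
Upper bound: 286 + 7.772 = 293.772

293.77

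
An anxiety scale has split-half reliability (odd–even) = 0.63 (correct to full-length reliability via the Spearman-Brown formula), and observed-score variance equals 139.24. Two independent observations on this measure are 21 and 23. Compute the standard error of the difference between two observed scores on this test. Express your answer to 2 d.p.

SD = √139.24 ≈ 11.80000
r_full = 2·0.63 / (1 + 0.63) ≈ 0.77301
SEM = 11.80000 · √(1 − 0.77301) = 11.80000 · √0.22699 ≈ 11.80000 · 0.47644 ≈ 5.62198
SE_diff = √2 · SEM ≈ 7.95068

7.95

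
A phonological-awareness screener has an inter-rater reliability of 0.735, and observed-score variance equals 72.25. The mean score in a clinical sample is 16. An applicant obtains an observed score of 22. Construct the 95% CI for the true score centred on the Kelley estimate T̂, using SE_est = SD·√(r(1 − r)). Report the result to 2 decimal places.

[13.06, 27.76]

σ = 72.25^(1/2) = 8.500
T̂ = 0.735(22) + 0.265(16) ≈ 20.410
SE_est = SD * √(r(1 − r)) = 8.500 * √0.195 ≈ 8.500 * 0.441 ≈ 3.751
CI = 20.410 ± 1.96 * 3.751 → [13.057, 27.763]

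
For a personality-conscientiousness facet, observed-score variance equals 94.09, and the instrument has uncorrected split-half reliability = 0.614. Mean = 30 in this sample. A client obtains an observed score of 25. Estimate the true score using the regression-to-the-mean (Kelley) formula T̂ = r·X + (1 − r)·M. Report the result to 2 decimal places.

Spearman-Brown: r = 2(0.614) / (1 + 0.614) = 1.22800 / 1.61400 ≈ 0.76084
T̂ = 0.76084(25) + 0.23916(30) ≈ 26.19579

26.20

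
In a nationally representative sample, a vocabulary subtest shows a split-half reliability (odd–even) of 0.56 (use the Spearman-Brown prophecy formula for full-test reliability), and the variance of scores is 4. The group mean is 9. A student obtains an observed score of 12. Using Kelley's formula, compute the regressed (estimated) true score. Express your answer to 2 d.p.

11.15

Spearman-Brown: r = 2(0.56) / (1 + 0.56) = 1.120 / 1.560 ≈ 0.718
T̂ = 0.718(12) + 0.282(9) ≈ 11.154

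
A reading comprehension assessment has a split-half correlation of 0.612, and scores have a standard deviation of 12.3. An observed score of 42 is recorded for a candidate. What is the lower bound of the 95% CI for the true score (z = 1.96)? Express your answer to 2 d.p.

30.17

Full-length reliability (Spearman-Brown) = 2(0.612)/(1+0.612) ≈ 0.75931
SEM = 12.30000×√(1 − 0.75931) ≈ 6.03446
Half-width = 1.96×6.03446 ≈ 11.82754
Lower bound: 42 − 11.82754 = 30.17246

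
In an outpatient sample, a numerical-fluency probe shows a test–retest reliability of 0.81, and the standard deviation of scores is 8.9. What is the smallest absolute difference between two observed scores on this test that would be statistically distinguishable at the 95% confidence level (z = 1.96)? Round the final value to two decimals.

10.75

SEM = 8.9000 * √(1 − 0.8100) = 8.9000 * √0.1900 ≃ 8.9000 * 0.4359 ≃ 3.8794
SE_diff = √2 * SEM ≃ 5.4863
Minimum reliable difference = 1.96 * SE_diff ≃ 1.96 * 5.4863 ≃ 10.7532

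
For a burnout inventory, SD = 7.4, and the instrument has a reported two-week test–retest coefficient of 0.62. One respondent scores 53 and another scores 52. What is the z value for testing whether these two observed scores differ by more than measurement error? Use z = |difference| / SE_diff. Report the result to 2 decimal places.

0.16

SEM = 7.400 * √(1 − 0.620) = 7.400 * √0.380 ≈ 7.400 * 0.616 ≈ 4.562
SE_diff = SEM * √2 ≈ 4.562 * 1.414 ≈ 6.451
z = 1 / 6.451 ≈ 0.155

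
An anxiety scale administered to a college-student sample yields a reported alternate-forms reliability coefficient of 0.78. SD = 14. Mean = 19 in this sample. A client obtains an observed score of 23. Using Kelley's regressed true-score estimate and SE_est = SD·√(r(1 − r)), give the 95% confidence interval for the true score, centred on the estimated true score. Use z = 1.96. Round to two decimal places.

[10.75, 33.49]

Estimated true score = 0.780·23 + (1 − 0.780)·19 ≈ 22.120
SE_est = SD · √(r(1 − r)) = 14.000 · √0.172 ≈ 14.000 · 0.414 ≈ 5.799
95% CI: 22.120 ± 11.367 ≈ (10.753, 33.487)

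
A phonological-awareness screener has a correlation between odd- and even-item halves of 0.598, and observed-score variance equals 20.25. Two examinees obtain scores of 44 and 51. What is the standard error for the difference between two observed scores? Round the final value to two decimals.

SD = √20.25 ≈ 4.500
Full-length reliability (Spearman-Brown) = 2(0.598)/(1+0.598) ≈ 0.748
SEM = 4.500 × √(1 − 0.748) = 4.500 × √0.252 ≈ 4.500 × 0.502 ≈ 2.257
SE_diff = SEM × √2 ≈ 2.257 × 1.414 ≈ 3.192

3.19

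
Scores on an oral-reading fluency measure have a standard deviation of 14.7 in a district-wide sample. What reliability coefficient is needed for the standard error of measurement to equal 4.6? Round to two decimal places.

0.90

r = 1 − (4.60000/14.7)² ≈ 1 − 0.09792 ≈ 0.90208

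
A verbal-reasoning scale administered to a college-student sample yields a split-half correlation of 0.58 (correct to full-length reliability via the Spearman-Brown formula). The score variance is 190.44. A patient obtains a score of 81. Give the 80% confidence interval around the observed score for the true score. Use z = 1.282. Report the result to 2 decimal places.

[71.88, 90.12]

σ = 190.44^(1/2) = 13.800
Full-length reliability (Spearman-Brown) = 2(0.58)/(1+0.58) ≈ 0.734
SEM = 13.800 · √(1 − 0.734) = 13.800 · √0.266 ≈ 13.800 · 0.516 ≈ 7.115
1.282 · SEM ≈ 9.121
Interval: (71.879, 90.121)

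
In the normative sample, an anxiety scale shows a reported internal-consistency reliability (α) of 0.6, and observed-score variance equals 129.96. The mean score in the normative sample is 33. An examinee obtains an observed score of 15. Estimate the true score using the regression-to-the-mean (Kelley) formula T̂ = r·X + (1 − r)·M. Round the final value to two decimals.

22.20

T̂ = 0.60000(15) + 0.40000(33) ≈ 22.20000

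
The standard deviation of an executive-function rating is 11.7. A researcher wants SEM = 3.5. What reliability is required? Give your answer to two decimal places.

0.91

Required reliability = 1 − (SEM/SD)² = 1 − 0.0895 ≈ 0.9105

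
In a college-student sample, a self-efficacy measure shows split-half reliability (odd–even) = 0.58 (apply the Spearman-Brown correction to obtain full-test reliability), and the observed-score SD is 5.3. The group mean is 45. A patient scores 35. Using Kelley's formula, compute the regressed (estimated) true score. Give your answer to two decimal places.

37.66

Spearman-Brown: r = 2(0.58) / (1 + 0.58) = 1.1600 / 1.5800 ≈ 0.7342
T̂ = r·X + (1 − r)·M = 0.7342·35 + 0.2658·45 ≈ 25.6962 + 11.9620 ≈ 37.6582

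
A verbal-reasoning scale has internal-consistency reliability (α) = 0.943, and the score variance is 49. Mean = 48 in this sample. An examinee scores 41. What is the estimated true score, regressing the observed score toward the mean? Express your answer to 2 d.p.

41.40

Estimated true score = 0.943*41 + (1 − 0.943)*48 ≈ 41.399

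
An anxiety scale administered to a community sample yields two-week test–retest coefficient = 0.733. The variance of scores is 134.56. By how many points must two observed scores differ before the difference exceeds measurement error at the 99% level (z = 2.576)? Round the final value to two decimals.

SD = √134.56 ≈ 11.60000
SEM = 11.60000 · √(1 − 0.73300) = 11.60000 · √0.26700 ≈ 11.60000 · 0.51672 ≈ 5.99396
SE_diff = SEM · √2 ≈ 5.99396 · 1.41421 ≈ 8.47674
Minimum reliable difference = 2.576 · SE_diff ≈ 2.576 · 8.47674 ≈ 21.83607

21.84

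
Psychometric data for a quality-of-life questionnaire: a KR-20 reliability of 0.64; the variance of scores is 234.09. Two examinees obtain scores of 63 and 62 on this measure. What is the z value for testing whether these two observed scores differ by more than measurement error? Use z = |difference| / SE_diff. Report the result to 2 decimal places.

0.08

SD = √234.09 ≃ 15.30000
SEM = 15.30000*√(1 − 0.64000) ≃ 9.18000
SE_diff = √2 * SEM ≃ 12.98248
z = |63 − 62| / 12.98248 = 1 / 12.98248 ≃ 0.07703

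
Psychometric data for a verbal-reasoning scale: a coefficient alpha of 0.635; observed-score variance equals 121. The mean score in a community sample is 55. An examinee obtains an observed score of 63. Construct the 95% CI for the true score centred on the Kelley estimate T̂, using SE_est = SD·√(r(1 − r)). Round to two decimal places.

SD = √121 = 11.0000
T̂ = r·X + (1 − r)·M = 0.6350·63 + 0.3650·55 = 40.0050 + 20.0750 ≈ 60.0800
SE_est = 11.0000·√[r(1 − r)] ≈ 5.2957
95% CI: 60.0800 ± 10.3796 ≈ (49.7004, 70.4596)

[49.70, 70.46]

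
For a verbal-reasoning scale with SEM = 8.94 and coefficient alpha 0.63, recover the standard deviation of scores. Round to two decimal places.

σ = SEM·(1 − r)^(−1/2) ≈ 8.94·1.644 ≈ 14.697

14.70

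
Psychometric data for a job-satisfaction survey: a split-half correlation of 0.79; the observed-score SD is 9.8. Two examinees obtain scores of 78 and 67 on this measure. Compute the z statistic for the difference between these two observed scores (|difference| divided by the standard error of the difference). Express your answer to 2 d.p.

r_full = 2·0.79 / (1 + 0.79) ≈ 0.8827
The standard error of measurement is 9.8000×√(1 − 0.8827) ≈ 9.8000×0.3425 ≈ 3.3567.
SE_diff = √2 × SEM ≈ 4.7471
z = 11 / 4.7471 ≈ 2.3172

2.32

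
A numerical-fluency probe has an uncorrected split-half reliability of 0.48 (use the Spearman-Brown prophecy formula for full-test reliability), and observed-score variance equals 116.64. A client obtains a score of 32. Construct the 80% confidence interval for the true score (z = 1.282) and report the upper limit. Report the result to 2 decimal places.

SD = √116.64 = 10.800
Spearman-Brown: r = 2(0.48) / (1 + 0.48) = 0.960 / 1.480 ≈ 0.649
SEM = 10.800 × √(1 − 0.649) = 10.800 × √0.351 ≈ 10.800 × 0.593 ≈ 6.402
Half-width = 1.282×6.402 ≈ 8.207
Upper bound: 32 + 8.207 = 40.207

40.21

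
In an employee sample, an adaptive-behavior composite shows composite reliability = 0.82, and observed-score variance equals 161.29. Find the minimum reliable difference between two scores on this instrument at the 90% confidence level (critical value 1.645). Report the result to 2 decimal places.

12.53

SD = √161.29 ≈ 12.7000
SEM = 12.7000 · √(1 − 0.8200) = 12.7000 · √0.1800 ≈ 12.7000 · 0.4243 ≈ 5.3882
SE_diff = √2 · SEM ≈ 7.6200
Smallest detectable difference = 1.645·7.6200 ≈ 12.5349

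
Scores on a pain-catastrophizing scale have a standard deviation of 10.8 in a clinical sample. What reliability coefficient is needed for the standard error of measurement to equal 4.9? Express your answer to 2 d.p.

0.79

Required reliability = 1 − (SEM/SD)² = 1 − 0.2058 ≈ 0.7942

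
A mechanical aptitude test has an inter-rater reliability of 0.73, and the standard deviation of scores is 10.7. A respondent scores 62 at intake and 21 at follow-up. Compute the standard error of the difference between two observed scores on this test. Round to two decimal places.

SEM = 10.700·√(1 − 0.730) ≃ 5.560
SE_diff = √2 · SEM ≃ 7.863

7.86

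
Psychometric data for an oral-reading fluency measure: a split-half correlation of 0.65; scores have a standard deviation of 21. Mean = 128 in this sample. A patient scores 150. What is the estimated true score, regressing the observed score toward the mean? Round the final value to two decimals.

Spearman-Brown: r = 2(0.65) / (1 + 0.65) = 1.3000 / 1.6500 ≈ 0.7879
T̂ = r·X + (1 − r)·M = 0.7879*150 + 0.2121*128 ≈ 118.1818 + 27.1515 ≈ 145.3333

145.33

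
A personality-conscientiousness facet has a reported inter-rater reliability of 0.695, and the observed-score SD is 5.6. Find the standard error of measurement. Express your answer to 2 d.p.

SEM = 5.600 · √(1 − 0.695) = 5.600 · √0.305 ≈ 5.600 · 0.552 ≈ 3.093

3.09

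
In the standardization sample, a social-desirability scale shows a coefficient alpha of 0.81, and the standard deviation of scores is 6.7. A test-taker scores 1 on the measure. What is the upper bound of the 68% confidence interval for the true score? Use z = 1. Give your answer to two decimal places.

SEM = 6.7000 × √(1 − 0.8100) = 6.7000 × √0.1900 ≈ 6.7000 × 0.4359 ≈ 2.9205
Half-width = 1×2.9205 ≈ 2.9205
Upper bound: 1 + 2.9205 = 3.9205

3.92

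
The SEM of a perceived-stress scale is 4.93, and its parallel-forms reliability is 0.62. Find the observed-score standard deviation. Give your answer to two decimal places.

8.00

SD = 4.93 / √(1 − 0.62) ≈ 7.9975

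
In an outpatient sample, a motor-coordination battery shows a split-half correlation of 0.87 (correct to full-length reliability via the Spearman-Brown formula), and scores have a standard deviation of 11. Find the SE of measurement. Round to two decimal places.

Full-length reliability (Spearman-Brown) = 2(0.87)/(1+0.87) ≈ 0.930
SEM = 11.000 · √(1 − 0.930) = 11.000 · √0.070 ≈ 11.000 · 0.264 ≈ 2.900

2.90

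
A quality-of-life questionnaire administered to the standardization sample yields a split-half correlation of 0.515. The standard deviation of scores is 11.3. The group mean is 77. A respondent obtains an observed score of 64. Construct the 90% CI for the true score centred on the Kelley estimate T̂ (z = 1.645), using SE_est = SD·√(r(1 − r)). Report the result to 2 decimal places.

Full-length reliability (Spearman-Brown) = 2(0.515)/(1+0.515) ≃ 0.680
T̂ = 0.680(64) + 0.320(77) ≃ 68.162
SE_est = 11.300*√(0.680*0.320) ≃ 5.272
CI = 68.162 ± 1.645 * 5.272 → [59.490, 76.834]

[59.49, 76.83]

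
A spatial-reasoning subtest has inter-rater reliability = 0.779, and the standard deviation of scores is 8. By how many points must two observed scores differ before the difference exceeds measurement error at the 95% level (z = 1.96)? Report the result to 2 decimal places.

SEM = 8.0000 × √(1 − 0.7790) = 8.0000 × √0.2210 ≈ 8.0000 × 0.4701 ≈ 3.7609
Standard error of the difference = 3.7609·√2 ≈ 5.3186
Smallest detectable difference = 1.96×5.3186 ≈ 10.4245

10.42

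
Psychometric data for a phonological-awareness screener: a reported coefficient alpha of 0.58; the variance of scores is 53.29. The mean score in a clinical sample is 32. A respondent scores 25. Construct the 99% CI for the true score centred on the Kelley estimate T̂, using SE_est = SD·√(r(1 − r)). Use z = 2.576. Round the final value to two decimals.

[18.66, 37.22]

SD = √53.29 ≈ 7.300
T̂ = 0.580(25) + 0.420(32) ≈ 27.940
SE_est = SD · √(r(1 − r)) = 7.300 · √0.244 ≈ 7.300 · 0.494 ≈ 3.603
CI = 27.940 ± 2.576 · 3.603 → [18.659, 37.221]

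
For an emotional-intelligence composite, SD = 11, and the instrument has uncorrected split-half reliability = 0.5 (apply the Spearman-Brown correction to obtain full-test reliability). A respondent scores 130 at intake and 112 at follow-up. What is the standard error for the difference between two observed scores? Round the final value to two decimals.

8.98

Spearman-Brown: r = 2(0.5) / (1 + 0.5) = 1.0000 / 1.5000 ≈ 0.6667
SEM = 11.0000·√(1 − 0.6667) ≈ 6.3509
SE_diff = √2 · SEM ≈ 8.9815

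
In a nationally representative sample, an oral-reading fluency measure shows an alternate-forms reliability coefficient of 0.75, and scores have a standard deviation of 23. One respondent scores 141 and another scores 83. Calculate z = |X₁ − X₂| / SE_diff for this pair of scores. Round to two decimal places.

3.57

SEM = 23.000 * √(1 − 0.750) = 23.000 * √0.250 ≈ 23.000 * 0.500 ≈ 11.500
SE_diff = SEM * √2 ≈ 11.500 * 1.414 ≈ 16.263
z = 58 / 16.263 ≈ 3.566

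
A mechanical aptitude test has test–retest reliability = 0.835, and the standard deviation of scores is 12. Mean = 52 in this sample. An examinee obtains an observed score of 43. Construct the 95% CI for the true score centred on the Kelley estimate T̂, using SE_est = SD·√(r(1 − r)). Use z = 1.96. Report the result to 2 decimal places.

T̂ = r·X + (1 − r)·M = 0.8350×43 + 0.1650×52 = 35.9050 + 8.5800 ≃ 44.4850
SE_est = 12.0000×√(0.8350×0.1650) ≃ 4.4542
95% CI: 44.4850 ± 8.7302 ≃ (35.7548, 53.2152)

[35.75, 53.22]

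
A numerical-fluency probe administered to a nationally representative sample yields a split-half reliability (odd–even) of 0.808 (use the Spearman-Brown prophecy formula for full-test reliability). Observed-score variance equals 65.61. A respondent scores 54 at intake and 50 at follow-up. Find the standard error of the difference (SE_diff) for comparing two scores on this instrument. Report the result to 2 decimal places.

σ = 65.61^(1/2) = 8.1000
r_full = 2·0.808 / (1 + 0.808) ≈ 0.8938
SEM = 8.1000·√(1 − 0.8938) ≈ 2.6396
Standard error of the difference = 2.6396·√2 ≈ 3.7329

3.73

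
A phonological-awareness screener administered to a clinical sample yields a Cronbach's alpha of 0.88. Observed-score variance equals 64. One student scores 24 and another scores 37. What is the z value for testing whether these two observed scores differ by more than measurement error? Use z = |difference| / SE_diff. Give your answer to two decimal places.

3.32

σ = 64^(1/2) = 8.000
SEM = 8.000 * √(1 − 0.880) = 8.000 * √0.120 ≃ 8.000 * 0.346 ≃ 2.771
SE_diff = √2 * SEM ≃ 3.919
z = 13 / 3.919 ≃ 3.317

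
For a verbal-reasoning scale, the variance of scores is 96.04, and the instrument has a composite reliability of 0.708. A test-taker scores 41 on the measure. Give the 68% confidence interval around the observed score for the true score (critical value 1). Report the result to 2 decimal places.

σ = 96.04^(1/2) = 9.800
The standard error of measurement is 9.800*√(1 − 0.708) ≈ 9.800*0.540 ≈ 5.296.
Margin = 1 * 5.296 ≈ 5.296
68% CI: 41 ± 5.296 = [35.704, 46.296]

[35.70, 46.30]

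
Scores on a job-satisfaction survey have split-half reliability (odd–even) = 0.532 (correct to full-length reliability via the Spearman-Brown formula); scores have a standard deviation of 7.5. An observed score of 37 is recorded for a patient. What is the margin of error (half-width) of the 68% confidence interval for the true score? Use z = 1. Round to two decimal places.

4.15

Spearman-Brown: r = 2(0.532) / (1 + 0.532) = 1.064 / 1.532 ≈ 0.695
The standard error of measurement is 7.500*√(1 − 0.695) ≈ 7.500*0.553 ≈ 4.145.
Margin = 1 * 4.145 ≈ 4.145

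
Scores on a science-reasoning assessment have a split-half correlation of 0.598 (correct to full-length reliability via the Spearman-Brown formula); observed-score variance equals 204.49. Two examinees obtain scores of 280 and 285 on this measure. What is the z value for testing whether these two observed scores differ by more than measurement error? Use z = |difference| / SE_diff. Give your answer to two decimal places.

0.49

SD = √204.49 ≈ 14.3000
r_full = 2·0.598 / (1 + 0.598) ≈ 0.7484
SEM = 14.3000 × √(1 − 0.7484) = 14.3000 × √0.2516 ≈ 14.3000 × 0.5016 ≈ 7.1723
SE_diff = √2 × SEM ≈ 10.1432
z = 5 / 10.1432 ≈ 0.4929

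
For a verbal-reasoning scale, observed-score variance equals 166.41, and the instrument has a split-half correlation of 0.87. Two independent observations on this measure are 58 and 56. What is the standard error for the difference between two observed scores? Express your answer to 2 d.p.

σ = 166.41^(1/2) = 12.90000
r_full = 2·0.87 / (1 + 0.87) ≃ 0.93048
SEM = 12.90000 · √(1 − 0.93048) = 12.90000 · √0.06952 ≃ 12.90000 · 0.26366 ≃ 3.40127
Standard error of the difference = 3.40127·√2 ≃ 4.81012

4.81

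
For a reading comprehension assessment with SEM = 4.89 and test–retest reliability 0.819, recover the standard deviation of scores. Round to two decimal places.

11.49

σ = SEM·(1 − r)^(−1/2) ≃ 4.89·2.3505 ≃ 11.4940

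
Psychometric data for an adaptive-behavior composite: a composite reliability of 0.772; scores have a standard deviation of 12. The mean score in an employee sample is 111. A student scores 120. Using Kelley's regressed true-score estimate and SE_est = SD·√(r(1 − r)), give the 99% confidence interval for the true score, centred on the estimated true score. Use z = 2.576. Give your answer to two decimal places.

T̂ = 0.77200(120) + 0.22800(111) ≈ 117.94800
SE_est = SD * √(r(1 − r)) = 12.00000 * √0.17602 ≈ 12.00000 * 0.41954 ≈ 5.03451
99% CI: 117.94800 ± 12.96890 ≈ (104.97910, 130.91690)

[104.98, 130.92]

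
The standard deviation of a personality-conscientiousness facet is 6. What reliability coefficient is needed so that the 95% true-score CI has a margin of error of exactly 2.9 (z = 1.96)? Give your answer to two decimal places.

0.94

Required SEM = 2.9 / 1.96 ≈ 1.480
r = 1 − (1.480/6)² ≈ 1 − 0.061 ≈ 0.939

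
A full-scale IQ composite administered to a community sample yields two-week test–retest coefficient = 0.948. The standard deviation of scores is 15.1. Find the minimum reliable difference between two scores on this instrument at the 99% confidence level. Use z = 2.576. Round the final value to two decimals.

SEM = 15.1000 · √(1 − 0.9480) = 15.1000 · √0.0520 ≃ 15.1000 · 0.2280 ≃ 3.4433
SE_diff = SEM · √2 ≃ 3.4433 · 1.4142 ≃ 4.8696
Minimum reliable difference = 2.576 · SE_diff ≃ 2.576 · 4.8696 ≃ 12.5441

12.54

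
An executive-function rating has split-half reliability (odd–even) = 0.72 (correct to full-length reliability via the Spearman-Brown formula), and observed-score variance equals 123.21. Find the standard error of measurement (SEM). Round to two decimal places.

4.48

SD = √123.21 = 11.1000
Spearman-Brown: r = 2(0.72) / (1 + 0.72) = 1.4400 / 1.7200 ≈ 0.8372
The standard error of measurement is 11.1000*√(1 − 0.8372) ≈ 11.1000*0.4035 ≈ 4.4786.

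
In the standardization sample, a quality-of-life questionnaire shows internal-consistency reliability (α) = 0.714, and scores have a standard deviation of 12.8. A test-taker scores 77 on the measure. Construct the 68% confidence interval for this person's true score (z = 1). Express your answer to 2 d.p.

[70.15, 83.85]

The standard error of measurement is 12.80000·√(1 − 0.71400) ≃ 12.80000·0.53479 ≃ 6.84531.
1 · SEM ≃ 6.84531
Interval: (70.15469, 83.84531)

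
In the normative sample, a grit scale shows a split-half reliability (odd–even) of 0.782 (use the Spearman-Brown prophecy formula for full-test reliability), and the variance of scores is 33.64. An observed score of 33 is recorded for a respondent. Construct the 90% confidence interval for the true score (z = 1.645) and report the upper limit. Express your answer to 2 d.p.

SD = √33.64 ≈ 5.800
r_full = 2·0.782 / (1 + 0.782) ≈ 0.878
SEM = 5.800·√(1 − 0.878) ≈ 2.029
Half-width = 1.645·2.029 ≈ 3.337
Upper limit = 33 + 3.337 ≈ 36.337

36.34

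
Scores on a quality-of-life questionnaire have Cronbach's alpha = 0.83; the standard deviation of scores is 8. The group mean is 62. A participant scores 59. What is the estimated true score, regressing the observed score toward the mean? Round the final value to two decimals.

T̂ = 0.830(59) + 0.170(62) ≃ 59.510

59.51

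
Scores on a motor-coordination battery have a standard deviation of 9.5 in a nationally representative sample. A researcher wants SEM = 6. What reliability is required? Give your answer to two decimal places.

r = 1 − (6.0000/9.5)² ≈ 1 − 0.3989 ≈ 0.6011

0.60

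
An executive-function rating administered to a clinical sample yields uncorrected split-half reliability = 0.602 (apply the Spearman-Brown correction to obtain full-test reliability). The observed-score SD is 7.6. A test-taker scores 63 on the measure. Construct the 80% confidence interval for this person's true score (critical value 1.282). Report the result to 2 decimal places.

[58.14, 67.86]

Full-length reliability (Spearman-Brown) = 2(0.602)/(1+0.602) ≈ 0.752
SEM = 7.600*√(1 − 0.752) ≈ 3.788
Margin = 1.282 * 3.788 ≈ 4.856
80% CI: 63 ± 4.856 = [58.144, 67.856]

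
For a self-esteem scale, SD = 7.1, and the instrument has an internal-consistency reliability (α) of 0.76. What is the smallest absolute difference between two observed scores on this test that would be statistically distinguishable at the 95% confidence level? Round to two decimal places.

9.64

SEM = 7.1000*√(1 − 0.7600) ≈ 3.4783
SE_diff = √2 * SEM ≈ 4.9190
Minimum reliable difference = 1.96 * SE_diff ≈ 1.96 * 4.9190 ≈ 9.6413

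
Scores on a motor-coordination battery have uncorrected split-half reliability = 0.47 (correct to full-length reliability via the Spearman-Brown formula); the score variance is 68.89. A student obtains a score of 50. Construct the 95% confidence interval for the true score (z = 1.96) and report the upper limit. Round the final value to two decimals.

SD = √68.89 = 8.30000
Spearman-Brown: r = 2(0.47) / (1 + 0.47) = 0.94000 / 1.47000 ≃ 0.63946
The standard error of measurement is 8.30000*√(1 − 0.63946) ≃ 8.30000*0.60045 ≃ 4.98376.
Half-width = 1.96*4.98376 ≃ 9.76817
Upper limit = 50 + 9.76817 ≃ 59.76817

59.77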